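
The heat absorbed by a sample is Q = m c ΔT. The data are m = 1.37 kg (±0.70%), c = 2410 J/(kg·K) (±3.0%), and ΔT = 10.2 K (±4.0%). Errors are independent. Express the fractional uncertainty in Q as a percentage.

5.05%

Q is a product of powers, so relative uncertainties combine in quadrature:
  (1·δm/m)² = (1×0.00700)² = 4.9e-05;  (1·δc/c)² = (1×0.0300)² = 0.000900;  (1·δΔT/ΔT)² = (1×0.0400)² = 0.00160
δQ/Q = √(0.00255) = 0.0505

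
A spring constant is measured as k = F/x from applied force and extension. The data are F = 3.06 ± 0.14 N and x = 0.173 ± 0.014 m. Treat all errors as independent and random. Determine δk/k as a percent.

9.30%

For a monomial k ∝ F, x^-1, fractional errors add in quadrature:
  (1·δF/F)² = (1×0.0458)² = 0.00209;  (-1·δx/x)² = (-1×0.0809)² = 0.00655
δk/k = √(0.00864) = 0.0930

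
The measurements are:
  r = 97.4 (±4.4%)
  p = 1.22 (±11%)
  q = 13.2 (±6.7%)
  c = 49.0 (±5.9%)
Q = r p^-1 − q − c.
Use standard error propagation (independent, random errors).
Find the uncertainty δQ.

9.93

Let w = r·p^-1 = 79.8. δw/w = √((1·δr/r)² + (-1·δp/p)²) = √(0.00194 + 0.0121) = 0.118, so δw = 9.46.
Q = w − q − c: δQ = √(δw² + δq² + δc²) = √(89.5 + 0.782 + 8.36) = 9.93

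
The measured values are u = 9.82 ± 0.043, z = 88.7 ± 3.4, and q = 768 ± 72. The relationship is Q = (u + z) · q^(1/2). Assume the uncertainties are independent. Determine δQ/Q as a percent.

5.82%

Let w = u + z = 98.5. δw = √(δu² + δz²) = √(0.00185 + 11.6) = 3.40, so δw/w = 0.0345.
Q is then a monomial in w, q:
δQ/Q = √((δw/w)² + (½·δq/q)²) = √(0.00119 + 0.00220) = 0.0582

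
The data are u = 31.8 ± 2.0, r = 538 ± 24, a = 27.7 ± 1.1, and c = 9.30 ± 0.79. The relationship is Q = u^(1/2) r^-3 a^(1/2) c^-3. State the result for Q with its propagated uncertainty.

(2.37 ± 0.688) × 10^-10

Relative error in a monomial: (δQ/Q)² = Σ (nᵢ · δxᵢ/xᵢ)².
  (½·δu/u)² = (0.5×0.0629)² = 0.000989;  (-3·δr/r)² = (-3×0.0446)² = 0.0179;  (½·δa/a)² = (0.5×0.0397)² = 0.000394;  (-3·δc/c)² = (-3×0.0849)² = 0.0649
δQ/Q = √(0.0842) = 0.290
Q = 2.37e-10, so δQ = 0.290 × 2.37e-10 = 6.88e-11.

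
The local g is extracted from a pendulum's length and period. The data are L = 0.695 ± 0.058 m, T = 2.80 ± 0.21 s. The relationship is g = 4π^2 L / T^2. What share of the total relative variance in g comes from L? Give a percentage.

23.6%

(δg/g)² = (1·δL/L)² + (-2·δT/T)²
  L term: (1×0.0835)² = 0.00696
  T term: (-2×0.0750)² = 0.0225
Total = 0.0295. Share from L = 0.00696/0.0295 = 0.236.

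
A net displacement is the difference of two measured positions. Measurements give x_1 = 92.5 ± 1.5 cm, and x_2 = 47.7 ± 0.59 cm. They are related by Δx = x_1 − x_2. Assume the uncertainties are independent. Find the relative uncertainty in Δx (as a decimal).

0.0360

Absolute uncertainties add in quadrature for a linear combination:
  (δx_1)² = 2.25;  (δx_2)² = 0.348
δΔx = √(2.60) = 1.61 cm
Δx = 44.8 cm, so δΔx/Δx = 1.61/44.8 = 0.0360.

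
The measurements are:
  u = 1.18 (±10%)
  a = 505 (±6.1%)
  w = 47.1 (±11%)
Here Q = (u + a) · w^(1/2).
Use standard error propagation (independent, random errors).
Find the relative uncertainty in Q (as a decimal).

0.0820

Let h = u + a = 506. δh = √(δu² + δa²) = √(0.0139 + 949) = 30.8, so δh/h = 0.0609.
Q is then a monomial in h, w:
δQ/Q = √((δh/h)² + (½·δw/w)²) = √(0.00370 + 0.00302) = 0.0820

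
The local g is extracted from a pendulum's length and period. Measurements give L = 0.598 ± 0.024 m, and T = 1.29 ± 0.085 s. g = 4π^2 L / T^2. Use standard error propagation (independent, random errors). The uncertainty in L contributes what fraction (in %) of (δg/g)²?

(δg/g)² = (1·δL/L)² + (-2·δT/T)²
  L term: (1×0.0401)² = 0.00161
  T term: (-2×0.0659)² = 0.0174
Total = 0.0190. Share from L = 0.00161/0.0190 = 0.0849.

8.49%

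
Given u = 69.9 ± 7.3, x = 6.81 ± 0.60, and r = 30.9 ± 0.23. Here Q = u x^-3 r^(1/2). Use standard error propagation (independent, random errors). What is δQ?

0.350

For a monomial Q ∝ u, x^-3, r^(1/2), fractional errors add in quadrature:
  (1·δu/u)² = (1×0.104)² = 0.0109;  (-3·δx/x)² = (-3×0.0881)² = 0.0699;  (½·δr/r)² = (0.5×0.00744)² = 1.39e-05
δQ/Q = √(0.0808) = 0.284
Q = 1.23, so δQ = 0.284 × 1.23 = 0.350.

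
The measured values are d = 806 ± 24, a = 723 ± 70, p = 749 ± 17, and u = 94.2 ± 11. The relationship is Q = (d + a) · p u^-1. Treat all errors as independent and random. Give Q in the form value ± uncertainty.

12200 ± 1560

Let w = d + a = 1530. δw = √(δd² + δa²) = √(576 + 4900) = 74.0, so δw/w = 0.0484.
Q is then a monomial in w, p, u:
δQ/Q = √((δw/w)² + (1·δp/p)² + (-1·δu/u)²) = √(0.00234 + 0.000515 + 0.0136) = 0.128
Q = 12200, so δQ = 0.128 × 12200 = 1560.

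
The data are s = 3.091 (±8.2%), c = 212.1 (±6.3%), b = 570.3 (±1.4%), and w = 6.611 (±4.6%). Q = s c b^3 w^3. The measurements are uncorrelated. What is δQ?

Each factor contributes (exponent × relative error)² to (δQ/Q)²:
  (1·δs/s)² = (1×0.0820)² = 0.00672;  (1·δc/c)² = (1×0.0630)² = 0.00397;  (3·δb/b)² = (3×0.0140)² = 0.00176;  (3·δw/w)² = (3×0.0460)² = 0.0190
δQ/Q = √(0.0315) = 0.177
Q = 3.514e+13, so δQ = 0.177 × 3.514e+13 = 6.24e+12.

6.24e+12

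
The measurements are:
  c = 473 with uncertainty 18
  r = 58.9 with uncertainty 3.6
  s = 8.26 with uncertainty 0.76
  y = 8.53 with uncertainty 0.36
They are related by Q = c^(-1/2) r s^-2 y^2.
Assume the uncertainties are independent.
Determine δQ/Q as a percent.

21.2%

Q is a product of powers, so relative uncertainties combine in quadrature:
  (−½·δc/c)² = (-0.5×0.0381)² = 0.000362;  (1·δr/r)² = (1×0.0611)² = 0.00374;  (-2·δs/s)² = (-2×0.0920)² = 0.0339;  (2·δy/y)² = (2×0.0422)² = 0.00712
δQ/Q = √(0.0451) = 0.212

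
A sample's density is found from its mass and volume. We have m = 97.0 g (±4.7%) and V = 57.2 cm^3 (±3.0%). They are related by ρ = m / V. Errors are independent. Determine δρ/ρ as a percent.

Since ρ is a product/quotient, work with relative uncertainties:
  (1·δm/m)² = (1×0.0470)² = 0.00221;  (-1·δV/V)² = (-1×0.0300)² = 0.000900
δρ/ρ = √(0.00311) = 0.0558

5.58%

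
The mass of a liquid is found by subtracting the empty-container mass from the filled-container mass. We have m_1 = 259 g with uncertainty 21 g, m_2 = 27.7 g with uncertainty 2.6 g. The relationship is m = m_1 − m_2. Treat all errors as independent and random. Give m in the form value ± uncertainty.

For a sum/difference, combine absolute errors in quadrature:
  (δm_1)² = 441;  (δm_2)² = 6.76
δm = √(448) = 21.2 g
m = 231 g.

231 ± 21.2 g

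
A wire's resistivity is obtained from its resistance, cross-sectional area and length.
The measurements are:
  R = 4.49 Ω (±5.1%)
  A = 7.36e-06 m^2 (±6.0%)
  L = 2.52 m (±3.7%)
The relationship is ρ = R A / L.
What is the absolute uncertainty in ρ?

Relative error in a monomial: (δρ/ρ)² = Σ (nᵢ · δxᵢ/xᵢ)².
  (1·δR/R)² = (1×0.0510)² = 0.00260;  (1·δA/A)² = (1×0.0600)² = 0.00360;  (-1·δL/L)² = (-1×0.0370)² = 0.00137
δρ/ρ = √(0.00757) = 0.0870
ρ = 1.31e-05 Ω·m, so δρ = 0.0870 × 1.31e-05 = 1.14e-06 Ω·m.

1.14e-06 Ω·m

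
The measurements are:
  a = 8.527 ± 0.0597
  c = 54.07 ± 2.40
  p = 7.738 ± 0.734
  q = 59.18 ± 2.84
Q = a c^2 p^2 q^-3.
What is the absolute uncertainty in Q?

Each factor contributes (exponent × relative error)² to (δQ/Q)²:
  (1·δa/a)² = (1×0.00700)² = 4.9e-05;  (2·δc/c)² = (2×0.0444)² = 0.00788;  (2·δp/p)² = (2×0.0949)² = 0.0360;  (-3·δq/q)² = (-3×0.0480)² = 0.0207
δQ/Q = √(0.0646) = 0.254
Q = 7.202, so δQ = 0.254 × 7.202 = 1.83.

1.83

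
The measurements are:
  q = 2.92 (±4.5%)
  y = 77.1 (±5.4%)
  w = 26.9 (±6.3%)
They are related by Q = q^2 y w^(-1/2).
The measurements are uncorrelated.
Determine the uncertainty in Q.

Since Q is a product/quotient, work with relative uncertainties:
  (2·δq/q)² = (2×0.0450)² = 0.00810;  (1·δy/y)² = (1×0.0540)² = 0.00292;  (−½·δw/w)² = (-0.5×0.0630)² = 0.000992
δQ/Q = √(0.0120) = 0.110
Q = 127, so δQ = 0.110 × 127 = 13.9.

13.9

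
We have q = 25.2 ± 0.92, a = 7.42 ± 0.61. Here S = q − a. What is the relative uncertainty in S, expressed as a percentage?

Sums and differences: (δS)² = Σ (cᵢ δxᵢ)².
  (δq)² = 0.846;  (δa)² = 0.372
δS = √(1.22) = 1.10
S = 17.8, so δS/S = 1.10/17.8 = 0.0621.

6.21%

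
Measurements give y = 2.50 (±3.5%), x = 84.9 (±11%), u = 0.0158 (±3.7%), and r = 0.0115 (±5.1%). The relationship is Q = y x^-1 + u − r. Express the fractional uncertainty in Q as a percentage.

Let p = y·x^-1 = 0.0294. δp/p = √((1·δy/y)² + (-1·δx/x)²) = √(0.00123 + 0.0121) = 0.115, so δp = 0.00340.
Q = p + u − r: δQ = √(δp² + δu² + δr²) = √(1.16e-05 + 3.42e-07 + 3.44e-07) = 0.00350
Q = 0.0337, so δQ/Q = 0.00350/0.0337 = 0.104.

10.4%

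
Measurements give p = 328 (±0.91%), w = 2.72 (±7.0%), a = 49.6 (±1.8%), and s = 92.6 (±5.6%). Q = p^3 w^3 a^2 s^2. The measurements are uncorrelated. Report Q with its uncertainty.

Relative error in a monomial: (δQ/Q)² = Σ (nᵢ · δxᵢ/xᵢ)².
  (3·δp/p)² = (3×0.00910)² = 0.000745;  (3·δw/w)² = (3×0.0700)² = 0.0441;  (2·δa/a)² = (2×0.0180)² = 0.00130;  (2·δs/s)² = (2×0.0560)² = 0.0125
δQ/Q = √(0.0587) = 0.242
Q = 1.5e+16, so δQ = 0.242 × 1.5e+16 = 3.63e+15.

(1.50 ± 0.363) × 10^16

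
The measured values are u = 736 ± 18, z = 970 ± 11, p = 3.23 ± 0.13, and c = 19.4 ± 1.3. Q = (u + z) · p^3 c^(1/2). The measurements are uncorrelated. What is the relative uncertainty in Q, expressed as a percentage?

Let w = u + z = 1710. δw = √(δu² + δz²) = √(324 + 121) = 21.1, so δw/w = 0.0124.
Q is then a monomial in w, p, c:
δQ/Q = √((δw/w)² + (3·δp/p)² + (½·δc/c)²) = √(0.000153 + 0.0146 + 0.00112) = 0.126

12.6%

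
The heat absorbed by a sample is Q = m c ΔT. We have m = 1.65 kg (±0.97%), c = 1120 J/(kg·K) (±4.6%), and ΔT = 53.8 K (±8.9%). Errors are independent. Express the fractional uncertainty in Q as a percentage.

10.1%

Products/powers → add relative errors in quadrature, weighted by exponent:
  (1·δm/m)² = (1×0.00970)² = 9.41e-05;  (1·δc/c)² = (1×0.0460)² = 0.00212;  (1·δΔT/ΔT)² = (1×0.0890)² = 0.00792
δQ/Q = √(0.0101) = 0.101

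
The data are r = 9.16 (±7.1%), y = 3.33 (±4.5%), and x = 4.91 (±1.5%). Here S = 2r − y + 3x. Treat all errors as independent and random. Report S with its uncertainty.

Sums and differences: (δS)² = Σ (cᵢ δxᵢ)².
  (2·δr)² = 1.69;  (δy)² = 0.0225;  (3·δx)² = 0.0488
δS = √(1.76) = 1.33
S = 29.7.

29.7 ± 1.33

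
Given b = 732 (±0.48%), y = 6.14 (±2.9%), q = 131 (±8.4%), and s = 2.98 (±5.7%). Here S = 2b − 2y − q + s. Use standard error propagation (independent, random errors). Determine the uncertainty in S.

S is a linear combination, so absolute uncertainties add in quadrature:
  (2·δb)² = 49.4;  (2·δy)² = 0.127;  (δq)² = 121;  (δs)² = 0.0289
δS = √(171) = 13.1

13.1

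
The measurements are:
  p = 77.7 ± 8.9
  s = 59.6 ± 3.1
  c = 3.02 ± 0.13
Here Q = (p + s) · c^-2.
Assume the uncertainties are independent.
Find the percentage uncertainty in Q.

Let u = p + s = 137. δu = √(δp² + δs²) = √(79.2 + 9.61) = 9.42, so δu/u = 0.0686.
Q is then a monomial in u, c:
δQ/Q = √((δu/u)² + (-2·δc/c)²) = √(0.00471 + 0.00741) = 0.110

11.0%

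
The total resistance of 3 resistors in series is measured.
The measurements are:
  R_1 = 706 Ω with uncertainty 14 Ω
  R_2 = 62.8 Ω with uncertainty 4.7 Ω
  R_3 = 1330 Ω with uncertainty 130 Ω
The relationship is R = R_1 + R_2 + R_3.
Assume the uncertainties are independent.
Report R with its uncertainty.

2100 ± 131 Ω

Sums and differences: (δR)² = Σ (cᵢ δxᵢ)².
  (δR_1)² = 196;  (δR_2)² = 22.1;  (δR_3)² = 16900
δR = √(17100) = 131 Ω
R = 2100 Ω.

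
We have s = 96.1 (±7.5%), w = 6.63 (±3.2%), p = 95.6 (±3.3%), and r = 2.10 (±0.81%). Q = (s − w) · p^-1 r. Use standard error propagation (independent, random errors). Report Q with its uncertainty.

Let u = s − w = 89.5. δu = √(δs² + δw²) = √(51.9 + 0.0450) = 7.21, so δu/u = 0.0806.
Q is then a monomial in u, p, r:
δQ/Q = √((δu/u)² + (-1·δp/p)² + (1·δr/r)²) = √(0.00650 + 0.00109 + 6.56e-05) = 0.0875
Q = 1.97, so δQ = 0.0875 × 1.97 = 0.172.

1.97 ± 0.172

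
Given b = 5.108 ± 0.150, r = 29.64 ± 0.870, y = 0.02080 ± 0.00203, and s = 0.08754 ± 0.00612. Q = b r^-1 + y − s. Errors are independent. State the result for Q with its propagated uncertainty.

Let p = b·r^-1 = 0.1723. δp/p = √((1·δb/b)² + (-1·δr/r)²) = √(0.000862 + 0.000862) = 0.0415, so δp = 0.00716.
Q = p + y − s: δQ = √(δp² + δy² + δs²) = √(5.12e-05 + 4.12e-06 + 3.75e-05) = 0.00963
Q = 0.1056.

0.1056 ± 0.00963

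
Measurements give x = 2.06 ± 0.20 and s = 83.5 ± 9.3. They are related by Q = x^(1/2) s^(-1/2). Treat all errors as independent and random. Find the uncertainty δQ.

0.0116

Relative error in a monomial: (δQ/Q)² = Σ (nᵢ · δxᵢ/xᵢ)².
  (½·δx/x)² = (0.5×0.0971)² = 0.00236;  (−½·δs/s)² = (-0.5×0.111)² = 0.00310
δQ/Q = √(0.00546) = 0.0739
Q = 0.157, so δQ = 0.0739 × 0.157 = 0.0116.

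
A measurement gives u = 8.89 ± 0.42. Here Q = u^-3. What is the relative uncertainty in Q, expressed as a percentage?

14.2%

Q ∝ u^-3, so δQ/Q = |-3| · δu/u = 3 × 0.0472 = 0.142.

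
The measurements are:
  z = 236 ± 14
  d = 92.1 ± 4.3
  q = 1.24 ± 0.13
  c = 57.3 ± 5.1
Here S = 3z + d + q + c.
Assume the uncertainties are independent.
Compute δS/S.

Absolute uncertainties add in quadrature for a linear combination:
  (3·δz)² = 1760;  (δd)² = 18.5;  (δq)² = 0.0169;  (δc)² = 26.0
δS = √(1810) = 42.5
S = 859, so δS/S = 42.5/859 = 0.0495.

0.0495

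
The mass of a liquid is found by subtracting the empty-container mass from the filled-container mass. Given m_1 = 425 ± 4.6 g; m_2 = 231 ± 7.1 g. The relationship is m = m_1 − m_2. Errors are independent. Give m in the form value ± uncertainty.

194 ± 8.46 g

m is a linear combination, so absolute uncertainties add in quadrature:
  (δm_1)² = 21.2;  (δm_2)² = 50.4
δm = √(71.6) = 8.46 g
m = 194 g.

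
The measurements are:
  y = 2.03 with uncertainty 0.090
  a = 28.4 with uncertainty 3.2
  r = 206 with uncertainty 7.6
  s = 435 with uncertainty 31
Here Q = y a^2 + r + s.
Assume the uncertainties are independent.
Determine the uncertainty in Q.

377

Let p = y·a^2 = 1640. δp/p = √((1·δy/y)² + (2·δa/a)²) = √(0.00197 + 0.0508) = 0.230, so δp = 376.
Q = p + r + s: δQ = √(δp² + δr² + δs²) = √(1.41e+05 + 57.8 + 961) = 377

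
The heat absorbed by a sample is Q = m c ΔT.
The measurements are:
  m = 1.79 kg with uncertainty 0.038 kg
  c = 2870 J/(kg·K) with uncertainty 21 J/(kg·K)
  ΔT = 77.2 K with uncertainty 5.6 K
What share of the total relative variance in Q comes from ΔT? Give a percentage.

(δQ/Q)² = (1·δm/m)² + (1·δc/c)² + (1·δΔT/ΔT)²
  m term: (1×0.0212)² = 0.000451
  c term: (1×0.00732)² = 5.35e-05
  ΔT term: (1×0.0725)² = 0.00526
Total = 0.00577. Share from ΔT = 0.00526/0.00577 = 0.913.

91.3%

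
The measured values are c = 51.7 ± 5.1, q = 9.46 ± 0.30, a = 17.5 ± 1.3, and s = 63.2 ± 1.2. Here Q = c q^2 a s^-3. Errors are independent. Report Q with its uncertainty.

Each factor contributes (exponent × relative error)² to (δQ/Q)²:
  (1·δc/c)² = (1×0.0986)² = 0.00973;  (2·δq/q)² = (2×0.0317)² = 0.00402;  (1·δa/a)² = (1×0.0743)² = 0.00552;  (-3·δs/s)² = (-3×0.0190)² = 0.00324
δQ/Q = √(0.0225) = 0.150
Q = 0.321, so δQ = 0.150 × 0.321 = 0.0481.

0.321 ± 0.0481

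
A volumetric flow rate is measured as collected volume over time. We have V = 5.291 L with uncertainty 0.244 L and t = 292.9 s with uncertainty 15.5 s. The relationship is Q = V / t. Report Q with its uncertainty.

0.01806 ± 0.00127 L/s

Each factor contributes (exponent × relative error)² to (δQ/Q)²:
  (1·δV/V)² = (1×0.0461)² = 0.00213;  (-1·δt/t)² = (-1×0.0529)² = 0.00280
δQ/Q = √(0.00493) = 0.0702
Q = 0.01806 L/s, so δQ = 0.0702 × 0.01806 = 0.00127 L/s.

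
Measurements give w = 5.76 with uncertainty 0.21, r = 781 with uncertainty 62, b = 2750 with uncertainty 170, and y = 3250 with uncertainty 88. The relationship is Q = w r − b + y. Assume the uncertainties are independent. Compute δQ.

437

Let p = w·r = 4500. δp/p = √((1·δw/w)² + (1·δr/r)²) = √(0.00133 + 0.00630) = 0.0874, so δp = 393.
Q = p − b + y: δQ = √(δp² + δb² + δy²) = √(1.54e+05 + 28900 + 7740) = 437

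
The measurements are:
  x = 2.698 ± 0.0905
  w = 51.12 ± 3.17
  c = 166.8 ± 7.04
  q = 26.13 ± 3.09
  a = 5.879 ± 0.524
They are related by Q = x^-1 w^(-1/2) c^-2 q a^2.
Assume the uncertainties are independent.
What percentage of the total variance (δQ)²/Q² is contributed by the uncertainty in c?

(δQ/Q)² = (-1·δx/x)² + (−½·δw/w)² + (-2·δc/c)² + (1·δq/q)² + (2·δa/a)²
  x term: (-1×0.0335)² = 0.00113
  w term: (-0.5×0.0620)² = 0.000961
  c term: (-2×0.0422)² = 0.00713
  q term: (1×0.118)² = 0.0140
  a term: (2×0.0891)² = 0.0318
Total = 0.0550. Share from c = 0.00713/0.0550 = 0.130.

13.0%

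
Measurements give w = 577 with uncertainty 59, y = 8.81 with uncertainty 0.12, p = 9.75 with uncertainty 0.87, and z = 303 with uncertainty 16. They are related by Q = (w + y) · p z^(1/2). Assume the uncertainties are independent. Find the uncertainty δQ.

13600

Let u = w + y = 586. δu = √(δw² + δy²) = √(3480 + 0.0144) = 59.0, so δu/u = 0.101.
Q is then a monomial in u, p, z:
δQ/Q = √((δu/u)² + (1·δp/p)² + (½·δz/z)²) = √(0.0101 + 0.00796 + 0.000697) = 0.137
Q = 99400, so δQ = 0.137 × 99400 = 13600.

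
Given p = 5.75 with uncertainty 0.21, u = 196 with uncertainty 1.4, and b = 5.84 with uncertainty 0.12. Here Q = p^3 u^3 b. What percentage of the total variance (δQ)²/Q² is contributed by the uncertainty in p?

93.2%

(δQ/Q)² = (3·δp/p)² + (3·δu/u)² + (1·δb/b)²
  p term: (3×0.0365)² = 0.0120
  u term: (3×0.00714)² = 0.000459
  b term: (1×0.0205)² = 0.000422
Total = 0.0129. Share from p = 0.0120/0.0129 = 0.932.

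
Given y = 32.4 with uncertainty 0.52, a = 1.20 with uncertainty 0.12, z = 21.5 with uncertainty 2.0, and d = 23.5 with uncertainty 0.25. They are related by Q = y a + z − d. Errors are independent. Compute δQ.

4.42

Let p = y·a = 38.9. δp/p = √((1·δy/y)² + (1·δa/a)²) = √(0.000258 + 0.0100) = 0.101, so δp = 3.94.
Q = p + z − d: δQ = √(δp² + δz² + δd²) = √(15.5 + 4.00 + 0.0625) = 4.42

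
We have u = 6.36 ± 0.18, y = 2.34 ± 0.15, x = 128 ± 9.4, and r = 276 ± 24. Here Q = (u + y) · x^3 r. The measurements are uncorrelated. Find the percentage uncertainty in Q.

23.8%

Let w = u + y = 8.70. δw = √(δu² + δy²) = √(0.0324 + 0.0225) = 0.234, so δw/w = 0.0269.
Q is then a monomial in w, x, r:
δQ/Q = √((δw/w)² + (3·δx/x)² + (1·δr/r)²) = √(0.000725 + 0.0485 + 0.00756) = 0.238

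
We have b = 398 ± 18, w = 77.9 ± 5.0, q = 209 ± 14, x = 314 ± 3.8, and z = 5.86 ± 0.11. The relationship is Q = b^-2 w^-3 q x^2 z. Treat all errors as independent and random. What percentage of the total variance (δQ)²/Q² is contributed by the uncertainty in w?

73.2%

(δQ/Q)² = (-2·δb/b)² + (-3·δw/w)² + (1·δq/q)² + (2·δx/x)² + (1·δz/z)²
  b term: (-2×0.0452)² = 0.00818
  w term: (-3×0.0642)² = 0.0371
  q term: (1×0.0670)² = 0.00449
  x term: (2×0.0121)² = 0.000586
  z term: (1×0.0188)² = 0.000352
Total = 0.0507. Share from w = 0.0371/0.0507 = 0.732.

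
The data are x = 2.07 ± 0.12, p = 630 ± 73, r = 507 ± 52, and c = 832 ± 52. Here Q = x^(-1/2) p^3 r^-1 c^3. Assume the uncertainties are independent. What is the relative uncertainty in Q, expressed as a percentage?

For a monomial Q ∝ x^(-1/2), p^3, r^-1, c^3, fractional errors add in quadrature:
  (−½·δx/x)² = (-0.5×0.0580)² = 0.000840;  (3·δp/p)² = (3×0.116)² = 0.121;  (-1·δr/r)² = (-1×0.103)² = 0.0105;  (3·δc/c)² = (3×0.0625)² = 0.0352
δQ/Q = √(0.167) = 0.409

40.9%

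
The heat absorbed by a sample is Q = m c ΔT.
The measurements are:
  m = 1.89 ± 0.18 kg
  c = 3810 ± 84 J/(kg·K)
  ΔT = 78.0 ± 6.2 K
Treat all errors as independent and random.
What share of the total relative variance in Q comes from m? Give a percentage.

57.1%

(δQ/Q)² = (1·δm/m)² + (1·δc/c)² + (1·δΔT/ΔT)²
  m term: (1×0.0952)² = 0.00907
  c term: (1×0.0220)² = 0.000486
  ΔT term: (1×0.0795)² = 0.00632
Total = 0.0159. Share from m = 0.00907/0.0159 = 0.571.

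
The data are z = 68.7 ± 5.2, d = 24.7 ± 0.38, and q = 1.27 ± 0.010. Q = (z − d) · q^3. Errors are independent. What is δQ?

Let u = z − d = 44.0. δu = √(δz² + δd²) = √(27.0 + 0.144) = 5.21, so δu/u = 0.118.
Q is then a monomial in u, q:
δQ/Q = √((δu/u)² + (3·δq/q)²) = √(0.0140 + 0.000558) = 0.121
Q = 90.1, so δQ = 0.121 × 90.1 = 10.9.

10.9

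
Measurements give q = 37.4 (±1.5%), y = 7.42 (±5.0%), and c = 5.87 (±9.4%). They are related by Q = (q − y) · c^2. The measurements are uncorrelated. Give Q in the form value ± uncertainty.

Let u = q − y = 30.0. δu = √(δq² + δy²) = √(0.315 + 0.138) = 0.673, so δu/u = 0.0224.
Q is then a monomial in u, c:
δQ/Q = √((δu/u)² + (2·δc/c)²) = √(0.000503 + 0.0353) = 0.189
Q = 1030, so δQ = 0.189 × 1030 = 196.

1030 ± 196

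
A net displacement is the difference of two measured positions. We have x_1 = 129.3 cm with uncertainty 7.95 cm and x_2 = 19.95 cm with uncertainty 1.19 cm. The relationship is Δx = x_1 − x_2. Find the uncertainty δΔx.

For a sum/difference, combine absolute errors in quadrature:
  (δx_1)² = 63.2;  (δx_2)² = 1.42
δΔx = √(64.6) = 8.04 cm

8.04 cm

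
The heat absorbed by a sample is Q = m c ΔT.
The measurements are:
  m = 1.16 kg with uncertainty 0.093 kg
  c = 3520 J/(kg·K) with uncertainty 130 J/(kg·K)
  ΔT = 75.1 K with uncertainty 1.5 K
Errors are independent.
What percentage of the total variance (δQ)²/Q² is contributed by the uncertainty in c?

(δQ/Q)² = (1·δm/m)² + (1·δc/c)² + (1·δΔT/ΔT)²
  m term: (1×0.0802)² = 0.00643
  c term: (1×0.0369)² = 0.00136
  ΔT term: (1×0.0200)² = 0.000399
Total = 0.00819. Share from c = 0.00136/0.00819 = 0.167.

16.7%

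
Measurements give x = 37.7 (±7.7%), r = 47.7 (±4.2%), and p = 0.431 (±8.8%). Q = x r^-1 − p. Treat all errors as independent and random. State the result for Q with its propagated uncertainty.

Let w = x·r^-1 = 0.790. δw/w = √((1·δx/x)² + (-1·δr/r)²) = √(0.00593 + 0.00176) = 0.0877, so δw = 0.0693.
Q = w − p: δQ = √(δw² + δp²) = √(0.00481 + 0.00144) = 0.0790
Q = 0.359.

0.359 ± 0.0790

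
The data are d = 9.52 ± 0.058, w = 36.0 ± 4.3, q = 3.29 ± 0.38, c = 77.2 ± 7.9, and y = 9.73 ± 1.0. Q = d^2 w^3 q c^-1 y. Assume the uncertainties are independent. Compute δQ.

Q is a product of powers, so relative uncertainties combine in quadrature:
  (2·δd/d)² = (2×0.00609)² = 0.000148;  (3·δw/w)² = (3×0.119)² = 0.128;  (1·δq/q)² = (1×0.116)² = 0.0133;  (-1·δc/c)² = (-1×0.102)² = 0.0105;  (1·δy/y)² = (1×0.103)² = 0.0106
δQ/Q = √(0.163) = 0.404
Q = 1.75e+06, so δQ = 0.404 × 1.75e+06 = 7.08e+05.

7.08e+05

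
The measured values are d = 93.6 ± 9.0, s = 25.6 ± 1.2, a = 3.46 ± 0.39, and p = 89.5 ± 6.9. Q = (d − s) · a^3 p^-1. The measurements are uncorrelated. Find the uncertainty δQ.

11.7

Let u = d − s = 68.0. δu = √(δd² + δs²) = √(81.0 + 1.44) = 9.08, so δu/u = 0.134.
Q is then a monomial in u, a, p:
δQ/Q = √((δu/u)² + (3·δa/a)² + (-1·δp/p)²) = √(0.0178 + 0.114 + 0.00594) = 0.372
Q = 31.5, so δQ = 0.372 × 31.5 = 11.7.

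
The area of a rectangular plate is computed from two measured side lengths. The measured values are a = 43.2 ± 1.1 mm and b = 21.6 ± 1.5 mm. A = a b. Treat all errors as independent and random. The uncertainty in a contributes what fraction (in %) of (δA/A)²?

11.9%

(δA/A)² = (1·δa/a)² + (1·δb/b)²
  a term: (1×0.0255)² = 0.000648
  b term: (1×0.0694)² = 0.00482
Total = 0.00547. Share from a = 0.000648/0.00547 = 0.119.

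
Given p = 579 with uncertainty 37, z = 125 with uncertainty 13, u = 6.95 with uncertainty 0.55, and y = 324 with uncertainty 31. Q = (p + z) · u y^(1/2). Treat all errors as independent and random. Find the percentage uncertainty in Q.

Let w = p + z = 704. δw = √(δp² + δz²) = √(1370 + 169) = 39.2, so δw/w = 0.0557.
Q is then a monomial in w, u, y:
δQ/Q = √((δw/w)² + (1·δu/u)² + (½·δy/y)²) = √(0.00310 + 0.00626 + 0.00229) = 0.108

10.8%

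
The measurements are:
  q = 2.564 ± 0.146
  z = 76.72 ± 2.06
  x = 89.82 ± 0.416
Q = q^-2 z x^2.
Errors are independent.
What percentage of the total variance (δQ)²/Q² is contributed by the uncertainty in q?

94.1%

(δQ/Q)² = (-2·δq/q)² + (1·δz/z)² + (2·δx/x)²
  q term: (-2×0.0569)² = 0.0130
  z term: (1×0.0269)² = 0.000721
  x term: (2×0.00463)² = 8.58e-05
Total = 0.0138. Share from q = 0.0130/0.0138 = 0.941.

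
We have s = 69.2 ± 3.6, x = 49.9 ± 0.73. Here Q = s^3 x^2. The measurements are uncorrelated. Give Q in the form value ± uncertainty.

(8.25 ± 1.31) × 10^8

Relative error in a monomial: (δQ/Q)² = Σ (nᵢ · δxᵢ/xᵢ)².
  (3·δs/s)² = (3×0.0520)² = 0.0244;  (2·δx/x)² = (2×0.0146)² = 0.000856
δQ/Q = √(0.0252) = 0.159
Q = 8.25e+08, so δQ = 0.159 × 8.25e+08 = 1.31e+08.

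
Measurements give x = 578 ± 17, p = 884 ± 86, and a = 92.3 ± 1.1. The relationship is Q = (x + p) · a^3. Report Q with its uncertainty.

Let u = x + p = 1460. δu = √(δx² + δp²) = √(289 + 7400) = 87.7, so δu/u = 0.0600.
Q is then a monomial in u, a:
δQ/Q = √((δu/u)² + (3·δa/a)²) = √(0.00360 + 0.00128) = 0.0698
Q = 1.15e+09, so δQ = 0.0698 × 1.15e+09 = 8.03e+07.

(1.15 ± 0.0803) × 10^9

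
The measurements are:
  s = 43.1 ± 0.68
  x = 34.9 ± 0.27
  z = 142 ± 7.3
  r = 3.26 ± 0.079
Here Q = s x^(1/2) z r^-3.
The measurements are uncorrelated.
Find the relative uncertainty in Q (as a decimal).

0.0905

Products/powers → add relative errors in quadrature, weighted by exponent:
  (1·δs/s)² = (1×0.0158)² = 0.000249;  (½·δx/x)² = (0.5×0.00774)² = 1.5e-05;  (1·δz/z)² = (1×0.0514)² = 0.00264;  (-3·δr/r)² = (-3×0.0242)² = 0.00529
δQ/Q = √(0.00819) = 0.0905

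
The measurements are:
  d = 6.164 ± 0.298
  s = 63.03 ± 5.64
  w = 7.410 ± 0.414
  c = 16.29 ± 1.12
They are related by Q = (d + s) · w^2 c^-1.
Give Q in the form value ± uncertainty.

Let u = d + s = 69.19. δu = √(δd² + δs²) = √(0.0888 + 31.8) = 5.65, so δu/u = 0.0816.
Q is then a monomial in u, w, c:
δQ/Q = √((δu/u)² + (2·δw/w)² + (-1·δc/c)²) = √(0.00666 + 0.0125 + 0.00473) = 0.155
Q = 233.2, so δQ = 0.155 × 233.2 = 36.0.

233.2 ± 36.0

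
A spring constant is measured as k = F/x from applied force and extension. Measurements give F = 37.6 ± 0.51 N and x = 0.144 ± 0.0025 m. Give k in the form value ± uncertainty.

261 ± 5.75 N/m

For a monomial k ∝ F, x^-1, fractional errors add in quadrature:
  (1·δF/F)² = (1×0.0136)² = 0.000184;  (-1·δx/x)² = (-1×0.0174)² = 0.000301
δk/k = √(0.000485) = 0.0220
k = 261 N/m, so δk = 0.0220 × 261 = 5.75 N/m.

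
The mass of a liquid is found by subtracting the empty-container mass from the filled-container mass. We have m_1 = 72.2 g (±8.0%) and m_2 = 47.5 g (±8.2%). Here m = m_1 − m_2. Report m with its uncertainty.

Absolute uncertainties add in quadrature for a linear combination:
  (δm_1)² = 33.4;  (δm_2)² = 15.2
δm = √(48.5) = 6.97 g
m = 24.7 g.

24.7 ± 6.97 g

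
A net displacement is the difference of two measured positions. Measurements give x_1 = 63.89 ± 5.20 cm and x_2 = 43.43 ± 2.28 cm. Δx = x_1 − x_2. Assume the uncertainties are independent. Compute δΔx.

Δx is a linear combination, so absolute uncertainties add in quadrature:
  (δx_1)² = 27.0;  (δx_2)² = 5.20
δΔx = √(32.2) = 5.68 cm

5.68 cm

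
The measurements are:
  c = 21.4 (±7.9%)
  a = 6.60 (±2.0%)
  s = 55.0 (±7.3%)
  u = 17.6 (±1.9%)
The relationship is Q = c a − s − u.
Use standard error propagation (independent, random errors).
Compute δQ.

12.2

Let p = c·a = 141. δp/p = √((1·δc/c)² + (1·δa/a)²) = √(0.00624 + 0.000400) = 0.0815, so δp = 11.5.
Q = p − s − u: δQ = √(δp² + δs² + δu²) = √(132 + 16.1 + 0.112) = 12.2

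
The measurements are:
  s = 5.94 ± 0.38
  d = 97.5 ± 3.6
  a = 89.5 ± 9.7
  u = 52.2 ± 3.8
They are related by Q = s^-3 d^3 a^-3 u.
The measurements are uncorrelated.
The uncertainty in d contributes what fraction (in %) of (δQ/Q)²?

(δQ/Q)² = (-3·δs/s)² + (3·δd/d)² + (-3·δa/a)² + (1·δu/u)²
  s term: (-3×0.0640)² = 0.0368
  d term: (3×0.0369)² = 0.0123
  a term: (-3×0.108)² = 0.106
  u term: (1×0.0728)² = 0.00530
Total = 0.160. Share from d = 0.0123/0.160 = 0.0766.

7.66%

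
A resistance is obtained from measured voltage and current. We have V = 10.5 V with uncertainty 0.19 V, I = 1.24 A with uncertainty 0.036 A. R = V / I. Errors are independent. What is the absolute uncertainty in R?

R is a product of powers, so relative uncertainties combine in quadrature:
  (1·δV/V)² = (1×0.0181)² = 0.000327;  (-1·δI/I)² = (-1×0.0290)² = 0.000843
δR/R = √(0.00117) = 0.0342
R = 8.47 Ω, so δR = 0.0342 × 8.47 = 0.290 Ω.

0.290 Ω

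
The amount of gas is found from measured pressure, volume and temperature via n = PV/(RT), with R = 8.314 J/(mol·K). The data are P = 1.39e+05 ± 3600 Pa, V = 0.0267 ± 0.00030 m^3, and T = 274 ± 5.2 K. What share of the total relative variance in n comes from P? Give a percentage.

(δn/n)² = (1·δP/P)² + (1·δV/V)² + (-1·δT/T)²
  P term: (1×0.0259)² = 0.000671
  V term: (1×0.0112)² = 0.000126
  T term: (-1×0.0190)² = 0.000360
Total = 0.00116. Share from P = 0.000671/0.00116 = 0.580.

58.0%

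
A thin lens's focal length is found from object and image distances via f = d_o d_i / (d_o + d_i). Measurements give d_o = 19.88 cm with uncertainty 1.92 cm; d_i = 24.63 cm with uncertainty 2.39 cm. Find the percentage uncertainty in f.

6.88%

∂f/∂d_o = (d_i/(d_o+d_i))² = 0.306;  ∂f/∂d_i = (d_o/(d_o+d_i))² = 0.199
δf = √((∂f/∂d_o · δd_o)² + (∂f/∂d_i · δd_i)²) = √(0.346 + 0.227) = 0.757 cm
f = 11.00 cm, so δf/f = 0.757/11.00 = 0.0688.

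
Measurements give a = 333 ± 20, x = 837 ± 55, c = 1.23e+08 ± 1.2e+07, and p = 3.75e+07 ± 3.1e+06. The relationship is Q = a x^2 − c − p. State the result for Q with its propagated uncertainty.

Let w = a·x^2 = 2.33e+08. δw/w = √((1·δa/a)² + (2·δx/x)²) = √(0.00361 + 0.0173) = 0.144, so δw = 3.37e+07.
Q = w − c − p: δQ = √(δw² + δc² + δp²) = √(1.14e+15 + 1.44e+14 + 9.61e+12) = 3.59e+07
Q = 7.28e+07.

(7.28 ± 3.59) × 10^7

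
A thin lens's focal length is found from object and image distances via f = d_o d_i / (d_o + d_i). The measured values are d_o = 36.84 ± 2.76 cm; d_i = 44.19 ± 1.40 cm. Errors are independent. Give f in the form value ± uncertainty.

∂f/∂d_o = (d_i/(d_o+d_i))² = 0.297;  ∂f/∂d_i = (d_o/(d_o+d_i))² = 0.207
δf = √((∂f/∂d_o · δd_o)² + (∂f/∂d_i · δd_i)²) = √(0.674 + 0.0837) = 0.870 cm
f = 20.09 cm.

20.09 ± 0.870 cm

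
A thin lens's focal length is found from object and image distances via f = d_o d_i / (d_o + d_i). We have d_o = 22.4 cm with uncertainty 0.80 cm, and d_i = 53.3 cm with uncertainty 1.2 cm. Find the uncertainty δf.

∂f/∂d_o = (d_i/(d_o+d_i))² = 0.496;  ∂f/∂d_i = (d_o/(d_o+d_i))² = 0.0876
δf = √((∂f/∂d_o · δd_o)² + (∂f/∂d_i · δd_i)²) = √(0.157 + 0.0110) = 0.410 cm

0.410 cm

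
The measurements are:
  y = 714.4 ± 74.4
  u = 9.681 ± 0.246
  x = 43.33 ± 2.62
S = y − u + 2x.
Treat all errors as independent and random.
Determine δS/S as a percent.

9.42%

Absolute uncertainties add in quadrature for a linear combination:
  (δy)² = 5540;  (δu)² = 0.0605;  (2·δx)² = 27.5
δS = √(5560) = 74.6
S = 791.4, so δS/S = 74.6/791.4 = 0.0942.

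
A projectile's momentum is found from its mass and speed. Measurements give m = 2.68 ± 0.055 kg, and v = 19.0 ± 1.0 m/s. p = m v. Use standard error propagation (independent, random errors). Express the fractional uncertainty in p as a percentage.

Relative error in a monomial: (δp/p)² = Σ (nᵢ · δxᵢ/xᵢ)².
  (1·δm/m)² = (1×0.0205)² = 0.000421;  (1·δv/v)² = (1×0.0526)² = 0.00277
δp/p = √(0.00319) = 0.0565

5.65%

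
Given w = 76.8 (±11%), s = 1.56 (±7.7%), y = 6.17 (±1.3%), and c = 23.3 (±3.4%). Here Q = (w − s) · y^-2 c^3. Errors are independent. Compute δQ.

Let u = w − s = 75.2. δu = √(δw² + δs²) = √(71.4 + 0.0144) = 8.45, so δu/u = 0.112.
Q is then a monomial in u, y, c:
δQ/Q = √((δu/u)² + (-2·δy/y)² + (3·δc/c)²) = √(0.0126 + 0.000676 + 0.0104) = 0.154
Q = 25000, so δQ = 0.154 × 25000 = 3850.

3850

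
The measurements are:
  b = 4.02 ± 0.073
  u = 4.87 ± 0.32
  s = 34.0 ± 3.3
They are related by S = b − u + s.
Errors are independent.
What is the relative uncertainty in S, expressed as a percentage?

For a sum/difference, combine absolute errors in quadrature:
  (δb)² = 0.00533;  (δu)² = 0.102;  (δs)² = 10.9
δS = √(11.0) = 3.32
S = 33.1, so δS/S = 3.32/33.1 = 0.100.

10.0%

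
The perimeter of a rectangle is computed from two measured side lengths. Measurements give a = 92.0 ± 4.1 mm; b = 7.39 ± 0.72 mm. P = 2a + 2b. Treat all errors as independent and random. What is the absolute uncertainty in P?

Each term contributes (cᵢ δxᵢ)² to (δP)²:
  (2·δa)² = 67.2;  (2·δb)² = 2.07
δP = √(69.3) = 8.33 mm

8.33 mm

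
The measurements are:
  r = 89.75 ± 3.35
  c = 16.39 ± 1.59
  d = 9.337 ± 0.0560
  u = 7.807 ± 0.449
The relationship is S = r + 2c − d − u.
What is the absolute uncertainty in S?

4.64

For a sum/difference, combine absolute errors in quadrature:
  (δr)² = 11.2;  (2·δc)² = 10.1;  (δd)² = 0.00314;  (δu)² = 0.202
δS = √(21.5) = 4.64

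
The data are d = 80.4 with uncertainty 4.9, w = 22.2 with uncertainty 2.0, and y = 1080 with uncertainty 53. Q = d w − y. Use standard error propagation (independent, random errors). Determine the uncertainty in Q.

Let p = d·w = 1780. δp/p = √((1·δd/d)² + (1·δw/w)²) = √(0.00371 + 0.00812) = 0.109, so δp = 194.
Q = p − y: δQ = √(δp² + δy²) = √(37700 + 2810) = 201

201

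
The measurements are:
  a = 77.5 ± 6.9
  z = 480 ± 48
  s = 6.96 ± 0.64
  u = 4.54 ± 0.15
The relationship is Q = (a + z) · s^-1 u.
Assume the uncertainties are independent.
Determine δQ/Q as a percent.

Let w = a + z = 558. δw = √(δa² + δz²) = √(47.6 + 2300) = 48.5, so δw/w = 0.0870.
Q is then a monomial in w, s, u:
δQ/Q = √((δw/w)² + (-1·δs/s)² + (1·δu/u)²) = √(0.00757 + 0.00846 + 0.00109) = 0.131

13.1%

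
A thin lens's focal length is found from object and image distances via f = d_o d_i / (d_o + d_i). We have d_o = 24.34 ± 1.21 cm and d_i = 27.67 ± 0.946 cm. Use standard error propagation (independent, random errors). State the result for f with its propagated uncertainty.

∂f/∂d_o = (d_i/(d_o+d_i))² = 0.283;  ∂f/∂d_i = (d_o/(d_o+d_i))² = 0.219
δf = √((∂f/∂d_o · δd_o)² + (∂f/∂d_i · δd_i)²) = √(0.117 + 0.0429) = 0.400 cm
f = 12.95 cm.

12.95 ± 0.400 cm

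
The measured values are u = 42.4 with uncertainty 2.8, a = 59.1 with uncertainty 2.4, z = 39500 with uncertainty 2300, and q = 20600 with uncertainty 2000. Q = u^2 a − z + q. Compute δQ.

15000

Let p = u^2·a = 1.06e+05. δp/p = √((2·δu/u)² + (1·δa/a)²) = √(0.0174 + 0.00165) = 0.138, so δp = 14700.
Q = p − z + q: δQ = √(δp² + δz² + δq²) = √(2.16e+08 + 5.29e+06 + 4e+06) = 15000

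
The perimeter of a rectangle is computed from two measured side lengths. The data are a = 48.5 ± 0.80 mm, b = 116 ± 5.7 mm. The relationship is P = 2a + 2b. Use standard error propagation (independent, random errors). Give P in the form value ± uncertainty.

Each term contributes (cᵢ δxᵢ)² to (δP)²:
  (2·δa)² = 2.56;  (2·δb)² = 130
δP = √(133) = 11.5 mm
P = 329 mm.

329 ± 11.5 mm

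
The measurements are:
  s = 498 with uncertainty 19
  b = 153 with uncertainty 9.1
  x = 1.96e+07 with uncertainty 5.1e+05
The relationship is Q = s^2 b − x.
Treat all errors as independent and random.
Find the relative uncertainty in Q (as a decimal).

Let p = s^2·b = 3.79e+07. δp/p = √((2·δs/s)² + (1·δb/b)²) = √(0.00582 + 0.00354) = 0.0967, so δp = 3.67e+06.
Q = p − x: δQ = √(δp² + δx²) = √(1.35e+13 + 2.6e+11) = 3.71e+06
Q = 1.83e+07, so δQ/Q = 3.71e+06/1.83e+07 = 0.202.

0.202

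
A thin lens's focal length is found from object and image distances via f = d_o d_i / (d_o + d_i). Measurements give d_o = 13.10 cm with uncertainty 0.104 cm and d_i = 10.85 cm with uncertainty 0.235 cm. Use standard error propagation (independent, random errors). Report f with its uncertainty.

∂f/∂d_o = (d_i/(d_o+d_i))² = 0.205;  ∂f/∂d_i = (d_o/(d_o+d_i))² = 0.299
δf = √((∂f/∂d_o · δd_o)² + (∂f/∂d_i · δd_i)²) = √(0.000456 + 0.00494) = 0.0735 cm
f = 5.935 cm.

5.935 ± 0.0735 cm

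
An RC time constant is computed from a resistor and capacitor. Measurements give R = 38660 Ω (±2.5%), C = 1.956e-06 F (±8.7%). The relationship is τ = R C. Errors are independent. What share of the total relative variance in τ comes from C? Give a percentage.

92.4%

(δτ/τ)² = (1·δR/R)² + (1·δC/C)²
  R term: (1×0.0250)² = 0.000625
  C term: (1×0.0870)² = 0.00757
Total = 0.00819. Share from C = 0.00757/0.00819 = 0.924.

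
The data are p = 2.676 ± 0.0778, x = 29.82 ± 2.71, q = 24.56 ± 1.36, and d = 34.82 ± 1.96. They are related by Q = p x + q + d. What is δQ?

7.98

Let w = p·x = 79.80. δw/w = √((1·δp/p)² + (1·δx/x)²) = √(0.000845 + 0.00826) = 0.0954, so δw = 7.61.
Q = w + q + d: δQ = √(δw² + δq² + δd²) = √(58.0 + 1.85 + 3.84) = 7.98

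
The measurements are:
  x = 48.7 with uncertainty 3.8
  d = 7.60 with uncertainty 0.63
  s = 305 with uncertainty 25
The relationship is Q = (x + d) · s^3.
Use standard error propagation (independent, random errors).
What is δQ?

Let u = x + d = 56.3. δu = √(δx² + δd²) = √(14.4 + 0.397) = 3.85, so δu/u = 0.0684.
Q is then a monomial in u, s:
δQ/Q = √((δu/u)² + (3·δs/s)²) = √(0.00468 + 0.0605) = 0.255
Q = 1.6e+09, so δQ = 0.255 × 1.6e+09 = 4.08e+08.

4.08e+08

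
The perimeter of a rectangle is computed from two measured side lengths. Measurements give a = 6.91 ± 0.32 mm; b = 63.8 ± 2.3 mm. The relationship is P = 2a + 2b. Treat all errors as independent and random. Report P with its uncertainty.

Sums and differences: (δP)² = Σ (cᵢ δxᵢ)².
  (2·δa)² = 0.410;  (2·δb)² = 21.2
δP = √(21.6) = 4.64 mm
P = 141 mm.

141 ± 4.64 mm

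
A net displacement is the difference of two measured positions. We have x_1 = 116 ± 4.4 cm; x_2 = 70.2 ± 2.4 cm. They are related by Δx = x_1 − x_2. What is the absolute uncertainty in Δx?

5.01 cm

Each term contributes (cᵢ δxᵢ)² to (δΔx)²:
  (δx_1)² = 19.4;  (δx_2)² = 5.76
δΔx = √(25.1) = 5.01 cm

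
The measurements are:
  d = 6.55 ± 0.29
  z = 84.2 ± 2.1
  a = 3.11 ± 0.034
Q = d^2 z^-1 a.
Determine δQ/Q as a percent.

Relative error in a monomial: (δQ/Q)² = Σ (nᵢ · δxᵢ/xᵢ)².
  (2·δd/d)² = (2×0.0443)² = 0.00784;  (-1·δz/z)² = (-1×0.0249)² = 0.000622;  (1·δa/a)² = (1×0.0109)² = 0.000120
δQ/Q = √(0.00858) = 0.0926

9.26%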